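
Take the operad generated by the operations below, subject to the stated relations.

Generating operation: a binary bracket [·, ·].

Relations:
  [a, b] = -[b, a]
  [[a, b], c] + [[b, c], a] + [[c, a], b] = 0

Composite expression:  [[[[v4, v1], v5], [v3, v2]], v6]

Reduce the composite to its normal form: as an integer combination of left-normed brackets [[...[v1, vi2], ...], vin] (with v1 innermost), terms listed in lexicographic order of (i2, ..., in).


Expand each bracket as ab - ba; the v1-initial words give the coefficients.
Composite bracket: [[[[v4, v1], v5], [v3, v2]], v6]
Applying ab - ba throughout gives 32 signed words (2^5 = 32).
Words beginning with v1 determine it all:
  word v1v4v5v2v3v6 has sign +1, contributing +[[[[[v1, v4], v5], v2], v3], v6]
  word v1v4v5v3v2v6 has sign -1, contributing -[[[[[v1, v4], v5], v3], v2], v6]

[[[[[v1, v4], v5], v2], v3], v6] - [[[[[v1, v4], v5], v3], v2], v6]


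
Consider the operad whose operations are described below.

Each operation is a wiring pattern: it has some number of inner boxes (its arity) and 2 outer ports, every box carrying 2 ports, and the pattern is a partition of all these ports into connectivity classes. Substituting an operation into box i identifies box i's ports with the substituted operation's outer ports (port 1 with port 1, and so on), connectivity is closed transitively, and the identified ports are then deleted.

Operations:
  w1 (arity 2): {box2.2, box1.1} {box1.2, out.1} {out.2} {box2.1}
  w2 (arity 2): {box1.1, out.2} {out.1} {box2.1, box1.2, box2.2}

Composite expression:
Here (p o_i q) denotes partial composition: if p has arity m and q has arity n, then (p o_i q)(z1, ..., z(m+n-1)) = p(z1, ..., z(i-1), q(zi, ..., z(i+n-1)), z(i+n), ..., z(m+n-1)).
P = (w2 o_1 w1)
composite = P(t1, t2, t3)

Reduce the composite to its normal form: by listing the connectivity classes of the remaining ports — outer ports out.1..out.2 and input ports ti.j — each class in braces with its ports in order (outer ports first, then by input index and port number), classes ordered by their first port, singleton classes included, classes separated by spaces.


Two ports join when wires chain via w2-identified ports.
stage w1: inputs (t1, t2), connectivity {out.1, t1.2} {out.2} {t1.1, t2.2} {t2.1}, out.j its boundary
stage w2: inputs (t1, t2, t3), connectivity {out.1} {out.2, t1.2} {t1.1, t2.2} {t2.1} {t3.1, t3.2}, out.j its boundary

{out.1} {out.2, t1.2} {t1.1, t2.2} {t2.1} {t3.1, t3.2}


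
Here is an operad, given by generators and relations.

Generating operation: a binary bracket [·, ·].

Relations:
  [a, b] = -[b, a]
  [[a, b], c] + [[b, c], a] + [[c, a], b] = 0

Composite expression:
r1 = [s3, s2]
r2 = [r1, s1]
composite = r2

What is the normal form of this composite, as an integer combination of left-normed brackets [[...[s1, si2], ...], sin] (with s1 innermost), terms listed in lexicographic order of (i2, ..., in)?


Left-normed coefficients sit on the s1-initial expansion words.
Composite bracket: [[s3, s2], s1]
Each bracket splits as ab - ba, giving 4 signed words (2^2 = 4).
Only words starting with s1 matter:
  sign of s1s2s3 is +1, so it contributes +[[s1, s2], s3]
  sign of s1s3s2 is -1, so it contributes -[[s1, s3], s2]

[[s1, s2], s3] - [[s1, s3], s2]


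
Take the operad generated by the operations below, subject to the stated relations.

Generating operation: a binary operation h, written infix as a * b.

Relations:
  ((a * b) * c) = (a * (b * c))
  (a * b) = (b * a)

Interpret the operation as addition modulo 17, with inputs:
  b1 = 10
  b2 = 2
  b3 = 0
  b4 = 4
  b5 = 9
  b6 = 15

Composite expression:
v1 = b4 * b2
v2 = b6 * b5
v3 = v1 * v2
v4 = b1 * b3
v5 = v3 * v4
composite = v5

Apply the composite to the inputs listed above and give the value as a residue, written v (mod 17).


(b4 * b2) = 6
(b6 * b5) = 7
((b4 * b2) * (b6 * b5)) = 13
(b1 * b3) = 10
(((b4 * b2) * (b6 * b5)) * (b1 * b3)) = 6

6 (mod 17)


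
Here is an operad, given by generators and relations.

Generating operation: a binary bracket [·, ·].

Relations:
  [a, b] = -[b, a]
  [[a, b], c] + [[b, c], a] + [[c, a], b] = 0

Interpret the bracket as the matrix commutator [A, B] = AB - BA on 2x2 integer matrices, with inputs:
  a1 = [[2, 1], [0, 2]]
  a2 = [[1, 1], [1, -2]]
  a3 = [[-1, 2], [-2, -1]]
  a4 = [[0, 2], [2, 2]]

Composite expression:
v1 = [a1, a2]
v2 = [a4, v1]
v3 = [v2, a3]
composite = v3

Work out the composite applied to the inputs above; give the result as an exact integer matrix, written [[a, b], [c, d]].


[a1, a2] = [[1, -3], [0, -1]]
[a4, [a1, a2]] = [[6, 2], [4, -6]]
[[a4, [a1, a2]], a3] = [[-12, 24], [24, 12]]

[[-12, 24], [24, 12]]


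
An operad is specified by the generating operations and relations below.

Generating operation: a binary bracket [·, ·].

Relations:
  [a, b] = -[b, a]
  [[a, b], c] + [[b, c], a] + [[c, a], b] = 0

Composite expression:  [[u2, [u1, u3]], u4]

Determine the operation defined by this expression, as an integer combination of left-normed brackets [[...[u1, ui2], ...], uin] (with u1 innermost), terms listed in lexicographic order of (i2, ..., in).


-[[[u1, u3], u2], u4]

A multilinear Lie element is pinned by u1-initial words (u1 innermost).
Composite bracket: [[u2, [u1, u3]], u4]
Full expansion: 8 signed words from ab - ba (2^3 = 8).
Words beginning with u1 determine it all:
  word u1u3u2u4 has sign -1, contributing -[[[u1, u3], u2], u4]


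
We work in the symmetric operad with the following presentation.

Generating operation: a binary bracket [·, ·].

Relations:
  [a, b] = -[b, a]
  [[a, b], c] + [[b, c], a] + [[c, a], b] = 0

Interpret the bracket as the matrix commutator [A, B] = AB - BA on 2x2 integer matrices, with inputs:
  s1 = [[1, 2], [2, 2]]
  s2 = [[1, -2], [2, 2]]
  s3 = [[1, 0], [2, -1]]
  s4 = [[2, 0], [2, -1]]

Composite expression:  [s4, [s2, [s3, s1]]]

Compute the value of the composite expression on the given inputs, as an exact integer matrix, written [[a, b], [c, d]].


[[40, -60], [82, -40]]

[s3, s1] = [[-4, 4], [-6, 4]]
[s2, [s3, s1]] = [[4, -20], [-22, -4]]
[s4, [s2, [s3, s1]]] = [[40, -60], [82, -40]]


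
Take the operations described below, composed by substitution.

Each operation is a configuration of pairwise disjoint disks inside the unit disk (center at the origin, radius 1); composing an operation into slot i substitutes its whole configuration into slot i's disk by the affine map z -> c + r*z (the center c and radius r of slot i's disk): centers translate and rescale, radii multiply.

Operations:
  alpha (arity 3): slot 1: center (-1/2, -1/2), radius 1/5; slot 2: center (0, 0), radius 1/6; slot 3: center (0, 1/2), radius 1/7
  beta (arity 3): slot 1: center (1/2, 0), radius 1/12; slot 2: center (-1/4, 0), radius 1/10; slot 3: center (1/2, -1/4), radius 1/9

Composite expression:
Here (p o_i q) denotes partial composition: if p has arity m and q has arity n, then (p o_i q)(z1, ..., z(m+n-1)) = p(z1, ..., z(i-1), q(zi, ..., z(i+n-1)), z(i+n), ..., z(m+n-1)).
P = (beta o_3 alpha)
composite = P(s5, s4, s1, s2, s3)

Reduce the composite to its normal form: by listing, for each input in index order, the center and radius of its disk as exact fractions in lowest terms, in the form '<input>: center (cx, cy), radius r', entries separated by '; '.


s1: center (4/9, -11/36), radius 1/45; s2: center (1/2, -1/4), radius 1/54; s3: center (1/2, -7/36), radius 1/63; s4: center (-1/4, 0), radius 1/10; s5: center (1/2, 0), radius 1/12

Each s-disk chains the slot maps above it in beta; radii multiply.
for s5, the 1-step affine chain lands on center (1/2, 0), radius 1/12
for s4, the 1-step affine chain lands on center (-1/4, 0), radius 1/10
for s1, the 2-step affine chain lands on center (4/9, -11/36), radius 1/45
for s2, the 2-step affine chain lands on center (1/2, -1/4), radius 1/54
for s3, the 2-step affine chain lands on center (1/2, -7/36), radius 1/63


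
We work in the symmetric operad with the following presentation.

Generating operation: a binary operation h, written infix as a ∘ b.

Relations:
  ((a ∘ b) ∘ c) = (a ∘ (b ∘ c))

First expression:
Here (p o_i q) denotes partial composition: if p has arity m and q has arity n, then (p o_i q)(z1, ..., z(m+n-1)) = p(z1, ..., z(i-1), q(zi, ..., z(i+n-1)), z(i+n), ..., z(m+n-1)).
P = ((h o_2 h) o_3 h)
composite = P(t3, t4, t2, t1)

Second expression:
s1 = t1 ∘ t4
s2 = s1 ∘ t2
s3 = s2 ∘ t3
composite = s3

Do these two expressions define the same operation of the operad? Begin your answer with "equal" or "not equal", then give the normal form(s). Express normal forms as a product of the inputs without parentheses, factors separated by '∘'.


not equal; first: t3 ∘ t4 ∘ t2 ∘ t1; second: t1 ∘ t4 ∘ t2 ∘ t3

Normal form of the first expression: t3 ∘ t4 ∘ t2 ∘ t1
Normal form of the second expression: t1 ∘ t4 ∘ t2 ∘ t3
No match — not equal.


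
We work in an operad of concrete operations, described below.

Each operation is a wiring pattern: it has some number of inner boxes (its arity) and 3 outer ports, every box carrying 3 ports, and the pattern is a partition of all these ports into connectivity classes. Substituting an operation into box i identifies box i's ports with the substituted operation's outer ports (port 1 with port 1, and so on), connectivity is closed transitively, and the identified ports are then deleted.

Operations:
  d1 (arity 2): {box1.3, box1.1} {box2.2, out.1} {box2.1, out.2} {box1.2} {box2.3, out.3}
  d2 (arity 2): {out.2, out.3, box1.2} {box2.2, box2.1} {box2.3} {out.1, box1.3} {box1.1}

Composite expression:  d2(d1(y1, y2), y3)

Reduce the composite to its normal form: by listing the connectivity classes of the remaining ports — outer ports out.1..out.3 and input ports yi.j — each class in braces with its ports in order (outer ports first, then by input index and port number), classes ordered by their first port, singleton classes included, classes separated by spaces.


Reachability decides: close wires over d2-identified ports.
the subtree at d1 composes to {out.1, y2.2} {out.2, y2.1} {out.3, y2.3} {y1.1, y1.3} {y1.2} on (y1, y2); out.j = own outer ports
the subtree at d2 composes to {out.1, y2.3} {out.2, out.3, y2.1} {y1.1, y1.3} {y1.2} {y2.2} {y3.1, y3.2} {y3.3} on (y1, y2, y3); out.j = own outer ports

{out.1, y2.3} {out.2, out.3, y2.1} {y1.1, y1.3} {y1.2} {y2.2} {y3.1, y3.2} {y3.3}


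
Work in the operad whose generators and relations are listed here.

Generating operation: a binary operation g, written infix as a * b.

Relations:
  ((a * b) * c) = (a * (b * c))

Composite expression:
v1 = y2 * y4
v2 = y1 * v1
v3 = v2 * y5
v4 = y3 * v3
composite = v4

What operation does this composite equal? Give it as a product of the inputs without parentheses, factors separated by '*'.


y3 * y1 * y2 * y4 * y5


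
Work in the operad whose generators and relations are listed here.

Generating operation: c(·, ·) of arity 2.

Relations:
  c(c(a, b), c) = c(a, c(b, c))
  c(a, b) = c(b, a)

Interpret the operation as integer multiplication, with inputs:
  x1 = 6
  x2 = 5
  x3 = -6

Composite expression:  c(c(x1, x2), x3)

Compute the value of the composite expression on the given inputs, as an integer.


c(x1, x2) = 30
c(c(x1, x2), x3) = -180

-180


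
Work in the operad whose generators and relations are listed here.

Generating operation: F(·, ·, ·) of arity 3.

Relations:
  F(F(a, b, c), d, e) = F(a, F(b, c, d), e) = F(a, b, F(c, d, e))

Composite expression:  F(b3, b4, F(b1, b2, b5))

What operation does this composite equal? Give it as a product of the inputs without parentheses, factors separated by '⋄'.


The F-tree's shape is irrelevant; the b-reading-order decides.
F(b1, b2, b5) linearizes to b1 ⋄ b2 ⋄ b5
F(b3, b4, F(b1, b2, b5)) linearizes to b3 ⋄ b4 ⋄ b1 ⋄ b2 ⋄ b5

b3 ⋄ b4 ⋄ b1 ⋄ b2 ⋄ b5


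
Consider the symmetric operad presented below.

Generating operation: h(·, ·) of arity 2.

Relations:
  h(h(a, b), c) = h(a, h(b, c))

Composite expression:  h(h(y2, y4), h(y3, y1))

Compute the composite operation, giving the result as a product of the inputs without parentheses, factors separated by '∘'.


y2 ∘ y4 ∘ y3 ∘ y1

Key point: h is associative — brackets drop, the y-order remains.
h(y2, y4) flattens to y2 ∘ y4
h(y3, y1) flattens to y3 ∘ y1
h(h(y2, y4), h(y3, y1)) flattens to y2 ∘ y4 ∘ y3 ∘ y1


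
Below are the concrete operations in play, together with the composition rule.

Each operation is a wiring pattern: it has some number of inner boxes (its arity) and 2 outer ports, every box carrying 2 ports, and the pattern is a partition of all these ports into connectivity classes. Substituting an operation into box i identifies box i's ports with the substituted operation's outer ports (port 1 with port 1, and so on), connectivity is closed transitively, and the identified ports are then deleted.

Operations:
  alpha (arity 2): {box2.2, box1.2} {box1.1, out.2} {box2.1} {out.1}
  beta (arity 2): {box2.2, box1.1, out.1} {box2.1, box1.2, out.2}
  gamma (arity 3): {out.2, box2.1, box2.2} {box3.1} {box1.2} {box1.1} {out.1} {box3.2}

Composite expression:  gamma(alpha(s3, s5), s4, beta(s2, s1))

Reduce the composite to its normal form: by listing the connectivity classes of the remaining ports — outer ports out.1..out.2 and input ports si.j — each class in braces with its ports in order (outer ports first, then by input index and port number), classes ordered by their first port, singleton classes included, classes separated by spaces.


Treat the ports identified at gamma as solder joints: merge, then drop.
through alpha, on inputs (s3, s5): {out.1} {out.2, s3.1} {s3.2, s5.2} {s5.1} (out.j = stage outer ports)
through beta, on inputs (s2, s1): {out.1, s1.2, s2.1} {out.2, s1.1, s2.2} (out.j = stage outer ports)
through gamma, on inputs (s3, s5, s4, s2, s1): {out.1} {out.2, s4.1, s4.2} {s1.1, s2.2} {s1.2, s2.1} {s3.1} {s3.2, s5.2} {s5.1} (out.j = stage outer ports)

{out.1} {out.2, s4.1, s4.2} {s1.1, s2.2} {s1.2, s2.1} {s3.1} {s3.2, s5.2} {s5.1}


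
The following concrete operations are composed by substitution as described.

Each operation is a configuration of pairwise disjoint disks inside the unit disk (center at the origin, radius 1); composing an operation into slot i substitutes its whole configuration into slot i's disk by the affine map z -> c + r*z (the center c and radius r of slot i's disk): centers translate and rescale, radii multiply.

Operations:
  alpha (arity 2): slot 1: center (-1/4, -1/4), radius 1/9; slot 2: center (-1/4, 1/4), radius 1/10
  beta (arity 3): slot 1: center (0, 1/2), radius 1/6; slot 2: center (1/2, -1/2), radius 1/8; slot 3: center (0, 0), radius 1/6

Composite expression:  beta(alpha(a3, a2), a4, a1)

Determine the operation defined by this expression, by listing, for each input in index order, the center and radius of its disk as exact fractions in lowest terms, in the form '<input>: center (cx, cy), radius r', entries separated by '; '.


a1: center (0, 0), radius 1/6; a2: center (-1/24, 13/24), radius 1/60; a3: center (-1/24, 11/24), radius 1/54; a4: center (1/2, -1/2), radius 1/8

Affine substitution under beta: radii multiply and a-centers shift.
for a3, the 2-step affine chain lands on center (-1/24, 11/24), radius 1/54
for a2, the 2-step affine chain lands on center (-1/24, 13/24), radius 1/60
for a4, the 1-step affine chain lands on center (1/2, -1/2), radius 1/8
for a1, the 1-step affine chain lands on center (0, 0), radius 1/6


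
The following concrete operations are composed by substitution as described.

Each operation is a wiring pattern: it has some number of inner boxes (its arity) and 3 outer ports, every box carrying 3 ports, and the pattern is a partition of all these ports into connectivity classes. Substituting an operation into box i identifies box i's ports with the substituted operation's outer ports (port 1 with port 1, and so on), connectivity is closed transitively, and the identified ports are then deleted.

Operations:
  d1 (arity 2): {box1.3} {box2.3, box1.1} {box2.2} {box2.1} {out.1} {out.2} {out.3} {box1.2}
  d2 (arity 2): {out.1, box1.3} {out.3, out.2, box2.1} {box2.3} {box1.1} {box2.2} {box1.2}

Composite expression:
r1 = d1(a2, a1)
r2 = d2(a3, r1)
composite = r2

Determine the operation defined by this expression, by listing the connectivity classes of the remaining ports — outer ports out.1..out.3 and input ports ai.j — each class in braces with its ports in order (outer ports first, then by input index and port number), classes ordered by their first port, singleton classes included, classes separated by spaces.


{out.1, a3.3} {out.2, out.3} {a1.1} {a1.2} {a1.3, a2.1} {a2.2} {a2.3} {a3.1} {a3.2}

Connectivity passes through glued d2-boundaries; trace each wire chain.
composing d1 on (a2, a1), with out.j its own outer ports: {out.1} {out.2} {out.3} {a1.1} {a1.2} {a1.3, a2.1} {a2.2} {a2.3}
composing d2 on (a3, a2, a1), with out.j its own outer ports: {out.1, a3.3} {out.2, out.3} {a1.1} {a1.2} {a1.3, a2.1} {a2.2} {a2.3} {a3.1} {a3.2}


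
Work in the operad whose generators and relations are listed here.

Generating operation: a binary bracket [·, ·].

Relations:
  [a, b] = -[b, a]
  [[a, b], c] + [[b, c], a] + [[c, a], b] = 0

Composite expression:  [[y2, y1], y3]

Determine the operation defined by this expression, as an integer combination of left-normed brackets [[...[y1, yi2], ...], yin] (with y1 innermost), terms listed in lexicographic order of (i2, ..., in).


Left-normed coefficients sit on the y1-initial expansion words.
Composite bracket: [[y2, y1], y3]
Full expansion: 4 signed words from ab - ba (2^2 = 4).
Coefficients come from the y1-initial words:
  sign of y1y2y3 is -1, so it contributes -[[y1, y2], y3]

-[[y1, y2], y3]


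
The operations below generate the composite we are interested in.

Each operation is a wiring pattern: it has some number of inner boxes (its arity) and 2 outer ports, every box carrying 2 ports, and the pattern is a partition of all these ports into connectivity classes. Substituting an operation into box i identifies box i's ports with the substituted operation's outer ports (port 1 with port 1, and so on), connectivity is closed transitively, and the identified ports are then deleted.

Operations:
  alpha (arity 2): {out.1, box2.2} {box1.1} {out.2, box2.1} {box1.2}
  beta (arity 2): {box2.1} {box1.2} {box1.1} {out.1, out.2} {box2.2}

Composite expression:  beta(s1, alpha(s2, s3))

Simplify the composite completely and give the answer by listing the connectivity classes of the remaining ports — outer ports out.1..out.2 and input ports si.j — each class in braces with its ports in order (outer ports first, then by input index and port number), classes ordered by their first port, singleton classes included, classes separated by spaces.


{out.1, out.2} {s1.1} {s1.2} {s2.1} {s2.2} {s3.1} {s3.2}

Reachability decides: close wires over beta-identified ports.
stage alpha: inputs (s2, s3), connectivity {out.1, s3.2} {out.2, s3.1} {s2.1} {s2.2}, out.j its boundary
stage beta: inputs (s1, s2, s3), connectivity {out.1, out.2} {s1.1} {s1.2} {s2.1} {s2.2} {s3.1} {s3.2}, out.j its boundary


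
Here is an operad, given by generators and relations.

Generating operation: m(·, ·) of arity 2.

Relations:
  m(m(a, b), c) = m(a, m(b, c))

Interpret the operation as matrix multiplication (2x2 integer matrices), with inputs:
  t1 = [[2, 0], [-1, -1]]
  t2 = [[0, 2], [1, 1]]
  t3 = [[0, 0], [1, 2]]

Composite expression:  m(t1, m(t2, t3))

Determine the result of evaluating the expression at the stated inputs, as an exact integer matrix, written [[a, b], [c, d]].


m(t2, t3) = [[2, 4], [1, 2]]
m(t1, m(t2, t3)) = [[4, 8], [-3, -6]]

[[4, 8], [-3, -6]]


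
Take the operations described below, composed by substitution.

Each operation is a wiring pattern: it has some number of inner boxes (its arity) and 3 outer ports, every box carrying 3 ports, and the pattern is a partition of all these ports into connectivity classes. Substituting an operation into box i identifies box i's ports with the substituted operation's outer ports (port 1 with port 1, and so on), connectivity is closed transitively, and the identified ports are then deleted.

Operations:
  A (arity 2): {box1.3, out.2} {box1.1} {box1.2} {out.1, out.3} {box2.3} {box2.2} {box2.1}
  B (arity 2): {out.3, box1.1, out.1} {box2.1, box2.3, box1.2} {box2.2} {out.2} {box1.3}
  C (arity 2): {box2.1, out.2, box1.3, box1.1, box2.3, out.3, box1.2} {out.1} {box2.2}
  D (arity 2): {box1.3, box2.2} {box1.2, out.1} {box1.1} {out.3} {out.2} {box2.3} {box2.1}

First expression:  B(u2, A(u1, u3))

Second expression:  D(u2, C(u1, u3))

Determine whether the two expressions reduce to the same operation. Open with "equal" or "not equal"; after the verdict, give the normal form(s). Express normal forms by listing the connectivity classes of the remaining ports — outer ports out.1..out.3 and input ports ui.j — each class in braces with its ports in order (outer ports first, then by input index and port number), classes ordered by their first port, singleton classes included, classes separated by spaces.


not equal; the first gives {out.1, out.3, u2.1} {out.2} {u1.1} {u1.2} {u1.3} {u2.2} {u2.3} {u3.1} {u3.2} {u3.3} and the second {out.1, u2.2} {out.2} {out.3} {u1.1, u1.2, u1.3, u2.3, u3.1, u3.3} {u2.1} {u3.2}

Reducing the first expression gives {out.1, out.3, u2.1} {out.2} {u1.1} {u1.2} {u1.3} {u2.2} {u2.3} {u3.1} {u3.2} {u3.3}
Reducing the second expression gives {out.1, u2.2} {out.2} {out.3} {u1.1, u1.2, u1.3, u2.3, u3.1, u3.3} {u2.1} {u3.2}
They disagree, so not equal.


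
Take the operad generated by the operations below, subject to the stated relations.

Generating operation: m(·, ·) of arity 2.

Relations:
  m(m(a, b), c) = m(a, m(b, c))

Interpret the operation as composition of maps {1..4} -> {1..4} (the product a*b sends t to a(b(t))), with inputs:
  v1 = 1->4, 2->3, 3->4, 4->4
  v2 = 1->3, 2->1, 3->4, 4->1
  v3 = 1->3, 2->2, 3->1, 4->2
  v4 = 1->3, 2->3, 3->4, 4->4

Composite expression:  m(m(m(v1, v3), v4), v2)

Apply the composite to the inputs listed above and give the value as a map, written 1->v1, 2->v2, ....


1->3, 2->4, 3->3, 4->4

m(v1, v3) = 1->4, 2->3, 3->4, 4->3
m(m(v1, v3), v4) = 1->4, 2->4, 3->3, 4->3
m(m(m(v1, v3), v4), v2) = 1->3, 2->4, 3->3, 4->4


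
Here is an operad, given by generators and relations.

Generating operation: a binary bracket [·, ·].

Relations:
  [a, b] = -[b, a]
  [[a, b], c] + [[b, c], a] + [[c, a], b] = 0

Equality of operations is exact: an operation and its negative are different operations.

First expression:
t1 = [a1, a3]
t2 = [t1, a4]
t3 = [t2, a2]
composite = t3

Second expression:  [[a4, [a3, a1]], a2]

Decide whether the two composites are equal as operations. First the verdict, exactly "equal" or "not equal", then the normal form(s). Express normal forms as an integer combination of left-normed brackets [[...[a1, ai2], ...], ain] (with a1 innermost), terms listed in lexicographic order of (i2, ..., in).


equal; both compose to [[[a1, a3], a4], a2]

In normal form, the first expression is [[[a1, a3], a4], a2]
In normal form, the second expression is [[[a1, a3], a4], a2]
One common form — equal.


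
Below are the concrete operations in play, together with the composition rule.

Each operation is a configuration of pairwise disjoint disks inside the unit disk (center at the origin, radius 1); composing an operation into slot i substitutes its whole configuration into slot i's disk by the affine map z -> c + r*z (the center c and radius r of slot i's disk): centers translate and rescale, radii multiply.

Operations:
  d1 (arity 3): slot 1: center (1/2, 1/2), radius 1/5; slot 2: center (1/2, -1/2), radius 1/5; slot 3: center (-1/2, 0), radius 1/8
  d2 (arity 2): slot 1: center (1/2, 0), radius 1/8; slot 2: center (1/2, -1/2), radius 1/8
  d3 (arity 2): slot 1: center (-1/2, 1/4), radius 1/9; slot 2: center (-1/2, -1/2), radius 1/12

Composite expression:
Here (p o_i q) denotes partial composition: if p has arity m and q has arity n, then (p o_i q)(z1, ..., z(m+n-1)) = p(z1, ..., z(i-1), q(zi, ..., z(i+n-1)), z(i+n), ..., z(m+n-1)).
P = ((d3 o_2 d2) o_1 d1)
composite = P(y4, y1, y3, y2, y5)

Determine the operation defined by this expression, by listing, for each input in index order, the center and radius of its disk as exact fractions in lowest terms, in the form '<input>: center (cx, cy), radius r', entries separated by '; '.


y1: center (-4/9, 7/36), radius 1/45; y2: center (-11/24, -1/2), radius 1/96; y3: center (-5/9, 1/4), radius 1/72; y4: center (-4/9, 11/36), radius 1/45; y5: center (-11/24, -13/24), radius 1/96

Each y-disk chains the slot maps above it in d3; radii multiply.
tracing y4 down its 2-map path: center (-4/9, 11/36), radius 1/45
tracing y1 down its 2-map path: center (-4/9, 7/36), radius 1/45
tracing y3 down its 2-map path: center (-5/9, 1/4), radius 1/72
tracing y2 down its 2-map path: center (-11/24, -1/2), radius 1/96
tracing y5 down its 2-map path: center (-11/24, -13/24), radius 1/96


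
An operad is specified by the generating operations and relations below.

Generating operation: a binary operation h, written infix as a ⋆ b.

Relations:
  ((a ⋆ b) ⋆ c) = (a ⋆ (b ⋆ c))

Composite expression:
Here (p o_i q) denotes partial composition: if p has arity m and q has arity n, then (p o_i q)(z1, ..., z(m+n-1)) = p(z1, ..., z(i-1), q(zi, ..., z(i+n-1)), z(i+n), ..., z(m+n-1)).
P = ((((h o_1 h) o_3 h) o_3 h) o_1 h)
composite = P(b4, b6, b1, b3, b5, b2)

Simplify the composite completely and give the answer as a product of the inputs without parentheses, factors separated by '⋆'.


Key point: h is associative — brackets drop, the b-order remains.
(b4 ⋆ b6) flattens to b4 ⋆ b6
((b4 ⋆ b6) ⋆ b1) flattens to b4 ⋆ b6 ⋆ b1
(b3 ⋆ b5) flattens to b3 ⋆ b5
((b3 ⋆ b5) ⋆ b2) flattens to b3 ⋆ b5 ⋆ b2
(((b4 ⋆ b6) ⋆ b1) ⋆ ((b3 ⋆ b5) ⋆ b2)) flattens to b4 ⋆ b6 ⋆ b1 ⋆ b3 ⋆ b5 ⋆ b2

b4 ⋆ b6 ⋆ b1 ⋆ b3 ⋆ b5 ⋆ b2


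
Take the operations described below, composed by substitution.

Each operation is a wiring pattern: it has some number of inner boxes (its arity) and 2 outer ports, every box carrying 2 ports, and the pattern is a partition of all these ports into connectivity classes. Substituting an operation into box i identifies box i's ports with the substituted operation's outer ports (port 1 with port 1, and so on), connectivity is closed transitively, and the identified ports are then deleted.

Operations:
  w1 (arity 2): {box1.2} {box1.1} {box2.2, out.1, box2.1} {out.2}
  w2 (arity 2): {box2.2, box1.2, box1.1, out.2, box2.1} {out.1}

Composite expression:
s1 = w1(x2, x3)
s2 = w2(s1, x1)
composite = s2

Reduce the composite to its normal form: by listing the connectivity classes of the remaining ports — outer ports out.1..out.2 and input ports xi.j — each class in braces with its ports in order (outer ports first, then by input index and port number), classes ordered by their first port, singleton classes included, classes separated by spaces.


{out.1} {out.2, x1.1, x1.2, x3.1, x3.2} {x2.1} {x2.2}

After gluing at w2, chains via deleted ports link the x-ports.
through w1, on inputs (x2, x3): {out.1, x3.1, x3.2} {out.2} {x2.1} {x2.2} (out.j = stage outer ports)
through w2, on inputs (x2, x3, x1): {out.1} {out.2, x1.1, x1.2, x3.1, x3.2} {x2.1} {x2.2} (out.j = stage outer ports)


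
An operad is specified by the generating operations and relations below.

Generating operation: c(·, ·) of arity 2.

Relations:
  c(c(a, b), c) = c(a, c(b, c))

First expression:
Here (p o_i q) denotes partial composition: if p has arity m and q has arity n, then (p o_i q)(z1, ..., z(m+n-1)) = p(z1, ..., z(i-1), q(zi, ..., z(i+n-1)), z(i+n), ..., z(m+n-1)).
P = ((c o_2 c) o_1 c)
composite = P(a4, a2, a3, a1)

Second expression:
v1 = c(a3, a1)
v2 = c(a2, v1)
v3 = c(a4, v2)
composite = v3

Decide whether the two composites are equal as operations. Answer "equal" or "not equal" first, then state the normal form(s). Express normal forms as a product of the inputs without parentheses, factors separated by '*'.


Reducing the first expression gives a4 * a2 * a3 * a1
Reducing the second expression gives a4 * a2 * a3 * a1
Same normal form: equal.

equal; both compose to a4 * a2 * a3 * a1


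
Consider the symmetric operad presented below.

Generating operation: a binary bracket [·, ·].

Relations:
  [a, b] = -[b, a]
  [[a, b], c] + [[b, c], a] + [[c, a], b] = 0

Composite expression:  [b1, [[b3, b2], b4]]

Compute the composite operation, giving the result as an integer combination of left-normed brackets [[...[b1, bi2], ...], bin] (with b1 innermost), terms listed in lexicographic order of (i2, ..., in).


Left-normed coefficients sit on the b1-initial expansion words.
Composite bracket: [b1, [[b3, b2], b4]]
The bracket unfolds into 8 signed words via [a, b] = ab - ba (2^3 = 8).
Collect the words opening with b1:
  b1b2b3b4 (sign -1) contributes -[[[b1, b2], b3], b4]
  b1b3b2b4 (sign +1) contributes +[[[b1, b3], b2], b4]
  b1b4b2b3 (sign +1) contributes +[[[b1, b4], b2], b3]
  b1b4b3b2 (sign -1) contributes -[[[b1, b4], b3], b2]

-[[[b1, b2], b3], b4] + [[[b1, b3], b2], b4] + [[[b1, b4], b2], b3] - [[[b1, b4], b3], b2]


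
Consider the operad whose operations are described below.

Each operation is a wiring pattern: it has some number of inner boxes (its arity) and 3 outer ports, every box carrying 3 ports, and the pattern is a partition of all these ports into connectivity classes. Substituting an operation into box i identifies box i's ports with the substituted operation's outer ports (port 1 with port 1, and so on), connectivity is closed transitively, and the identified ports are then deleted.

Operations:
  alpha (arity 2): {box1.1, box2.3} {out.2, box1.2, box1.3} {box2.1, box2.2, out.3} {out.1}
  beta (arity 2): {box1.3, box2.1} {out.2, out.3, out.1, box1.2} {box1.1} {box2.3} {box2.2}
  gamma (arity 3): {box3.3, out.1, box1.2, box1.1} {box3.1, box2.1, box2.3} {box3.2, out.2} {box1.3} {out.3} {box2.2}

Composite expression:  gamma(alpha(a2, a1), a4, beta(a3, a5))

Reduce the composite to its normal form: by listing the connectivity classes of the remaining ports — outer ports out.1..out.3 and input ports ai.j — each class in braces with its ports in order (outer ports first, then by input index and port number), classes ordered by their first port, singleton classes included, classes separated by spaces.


{out.1, out.2, a2.2, a2.3, a3.2, a4.1, a4.3} {out.3} {a1.1, a1.2} {a1.3, a2.1} {a3.1} {a3.3, a5.1} {a4.2} {a5.2} {a5.3}

Treat the ports identified at gamma as solder joints: merge, then drop.
the subtree at alpha composes to {out.1} {out.2, a2.2, a2.3} {out.3, a1.1, a1.2} {a1.3, a2.1} on (a2, a1); out.j = own outer ports
the subtree at beta composes to {out.1, out.2, out.3, a3.2} {a3.1} {a3.3, a5.1} {a5.2} {a5.3} on (a3, a5); out.j = own outer ports
the subtree at gamma composes to {out.1, out.2, a2.2, a2.3, a3.2, a4.1, a4.3} {out.3} {a1.1, a1.2} {a1.3, a2.1} {a3.1} {a3.3, a5.1} {a4.2} {a5.2} {a5.3} on (a2, a1, a4, a3, a5); out.j = own outer ports


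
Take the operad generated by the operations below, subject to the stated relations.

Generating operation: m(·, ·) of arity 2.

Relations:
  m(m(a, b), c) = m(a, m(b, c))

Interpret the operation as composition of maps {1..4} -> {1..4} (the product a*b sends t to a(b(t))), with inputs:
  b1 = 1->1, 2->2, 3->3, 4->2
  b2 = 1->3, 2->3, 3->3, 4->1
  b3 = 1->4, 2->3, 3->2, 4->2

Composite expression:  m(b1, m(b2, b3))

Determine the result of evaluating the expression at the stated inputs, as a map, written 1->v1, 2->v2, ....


1->1, 2->3, 3->3, 4->3

m(b2, b3) = 1->1, 2->3, 3->3, 4->3
m(b1, m(b2, b3)) = 1->1, 2->3, 3->3, 4->3


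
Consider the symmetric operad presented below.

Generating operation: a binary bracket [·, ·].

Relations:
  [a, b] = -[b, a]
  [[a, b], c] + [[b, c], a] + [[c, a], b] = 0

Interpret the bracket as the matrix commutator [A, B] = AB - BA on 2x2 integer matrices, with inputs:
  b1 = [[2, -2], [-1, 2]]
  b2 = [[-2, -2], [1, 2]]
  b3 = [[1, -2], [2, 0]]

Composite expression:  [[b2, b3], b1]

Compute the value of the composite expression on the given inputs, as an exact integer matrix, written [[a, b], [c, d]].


[[8, 8], [-4, -8]]

[b2, b3] = [[-2, 10], [9, 2]]
[[b2, b3], b1] = [[8, 8], [-4, -8]]


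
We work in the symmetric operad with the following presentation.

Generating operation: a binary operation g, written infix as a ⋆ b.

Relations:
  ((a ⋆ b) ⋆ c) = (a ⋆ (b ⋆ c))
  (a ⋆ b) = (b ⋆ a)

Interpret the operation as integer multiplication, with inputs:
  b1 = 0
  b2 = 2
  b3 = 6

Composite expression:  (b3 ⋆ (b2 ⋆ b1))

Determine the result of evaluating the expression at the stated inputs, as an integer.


0

(b2 ⋆ b1) = 0
(b3 ⋆ (b2 ⋆ b1)) = 0


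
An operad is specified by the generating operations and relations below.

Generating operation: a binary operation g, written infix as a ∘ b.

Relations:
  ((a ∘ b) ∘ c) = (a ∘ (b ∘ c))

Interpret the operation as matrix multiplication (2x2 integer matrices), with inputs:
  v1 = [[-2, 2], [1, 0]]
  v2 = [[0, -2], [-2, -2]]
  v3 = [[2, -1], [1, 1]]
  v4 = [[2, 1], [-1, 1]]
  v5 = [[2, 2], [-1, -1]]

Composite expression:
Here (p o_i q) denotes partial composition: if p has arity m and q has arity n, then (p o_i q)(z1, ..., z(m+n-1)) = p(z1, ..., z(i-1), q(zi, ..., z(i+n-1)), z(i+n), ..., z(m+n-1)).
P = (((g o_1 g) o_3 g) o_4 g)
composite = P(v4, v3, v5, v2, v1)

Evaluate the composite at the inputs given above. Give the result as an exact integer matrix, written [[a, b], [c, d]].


[[0, -44], [0, 16]]

(v4 ∘ v3) = [[5, -1], [-1, 2]]
(v2 ∘ v1) = [[-2, 0], [2, -4]]
(v5 ∘ (v2 ∘ v1)) = [[0, -8], [0, 4]]
((v4 ∘ v3) ∘ (v5 ∘ (v2 ∘ v1))) = [[0, -44], [0, 16]]


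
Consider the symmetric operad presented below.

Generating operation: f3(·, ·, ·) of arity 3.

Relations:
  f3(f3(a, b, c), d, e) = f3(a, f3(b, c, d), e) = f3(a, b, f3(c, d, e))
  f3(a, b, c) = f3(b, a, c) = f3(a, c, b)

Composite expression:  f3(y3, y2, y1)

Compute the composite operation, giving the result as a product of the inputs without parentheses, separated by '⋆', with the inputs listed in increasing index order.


Any arrangement under f3 is one operation, so sort the y-inputs.
f3(y3, y2, y1) unparenthesizes to y3 ⋆ y2 ⋆ y1
commutativity sorts the factors: y1 ⋆ y2 ⋆ y3

y1 ⋆ y2 ⋆ y3


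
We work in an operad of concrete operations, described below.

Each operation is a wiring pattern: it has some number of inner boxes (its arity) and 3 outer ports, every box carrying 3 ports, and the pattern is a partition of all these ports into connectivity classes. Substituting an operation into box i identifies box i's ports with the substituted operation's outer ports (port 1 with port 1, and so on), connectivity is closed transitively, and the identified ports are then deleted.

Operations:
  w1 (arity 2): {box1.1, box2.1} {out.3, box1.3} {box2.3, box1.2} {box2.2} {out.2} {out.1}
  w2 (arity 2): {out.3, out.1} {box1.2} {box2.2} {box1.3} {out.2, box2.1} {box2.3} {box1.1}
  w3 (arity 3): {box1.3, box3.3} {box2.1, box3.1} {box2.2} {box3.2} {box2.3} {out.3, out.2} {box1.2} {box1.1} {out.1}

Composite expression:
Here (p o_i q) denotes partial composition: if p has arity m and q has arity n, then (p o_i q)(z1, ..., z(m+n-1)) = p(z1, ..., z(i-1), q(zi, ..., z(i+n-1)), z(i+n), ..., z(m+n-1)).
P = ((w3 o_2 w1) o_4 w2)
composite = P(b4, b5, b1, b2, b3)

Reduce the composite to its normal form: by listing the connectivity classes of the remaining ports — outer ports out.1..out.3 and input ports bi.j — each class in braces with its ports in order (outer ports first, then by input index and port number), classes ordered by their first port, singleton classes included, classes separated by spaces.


Connectivity passes through glued w3-boundaries; trace each wire chain.
composing w1 on (b5, b1), with out.j its own outer ports: {out.1} {out.2} {out.3, b5.3} {b1.1, b5.1} {b1.2} {b1.3, b5.2}
composing w2 on (b2, b3), with out.j its own outer ports: {out.1, out.3} {out.2, b3.1} {b2.1} {b2.2} {b2.3} {b3.2} {b3.3}
composing w3 on (b4, b5, b1, b2, b3), with out.j its own outer ports: {out.1} {out.2, out.3} {b1.1, b5.1} {b1.2} {b1.3, b5.2} {b2.1} {b2.2} {b2.3} {b3.1} {b3.2} {b3.3} {b4.1} {b4.2} {b4.3} {b5.3}

{out.1} {out.2, out.3} {b1.1, b5.1} {b1.2} {b1.3, b5.2} {b2.1} {b2.2} {b2.3} {b3.1} {b3.2} {b3.3} {b4.1} {b4.2} {b4.3} {b5.3}


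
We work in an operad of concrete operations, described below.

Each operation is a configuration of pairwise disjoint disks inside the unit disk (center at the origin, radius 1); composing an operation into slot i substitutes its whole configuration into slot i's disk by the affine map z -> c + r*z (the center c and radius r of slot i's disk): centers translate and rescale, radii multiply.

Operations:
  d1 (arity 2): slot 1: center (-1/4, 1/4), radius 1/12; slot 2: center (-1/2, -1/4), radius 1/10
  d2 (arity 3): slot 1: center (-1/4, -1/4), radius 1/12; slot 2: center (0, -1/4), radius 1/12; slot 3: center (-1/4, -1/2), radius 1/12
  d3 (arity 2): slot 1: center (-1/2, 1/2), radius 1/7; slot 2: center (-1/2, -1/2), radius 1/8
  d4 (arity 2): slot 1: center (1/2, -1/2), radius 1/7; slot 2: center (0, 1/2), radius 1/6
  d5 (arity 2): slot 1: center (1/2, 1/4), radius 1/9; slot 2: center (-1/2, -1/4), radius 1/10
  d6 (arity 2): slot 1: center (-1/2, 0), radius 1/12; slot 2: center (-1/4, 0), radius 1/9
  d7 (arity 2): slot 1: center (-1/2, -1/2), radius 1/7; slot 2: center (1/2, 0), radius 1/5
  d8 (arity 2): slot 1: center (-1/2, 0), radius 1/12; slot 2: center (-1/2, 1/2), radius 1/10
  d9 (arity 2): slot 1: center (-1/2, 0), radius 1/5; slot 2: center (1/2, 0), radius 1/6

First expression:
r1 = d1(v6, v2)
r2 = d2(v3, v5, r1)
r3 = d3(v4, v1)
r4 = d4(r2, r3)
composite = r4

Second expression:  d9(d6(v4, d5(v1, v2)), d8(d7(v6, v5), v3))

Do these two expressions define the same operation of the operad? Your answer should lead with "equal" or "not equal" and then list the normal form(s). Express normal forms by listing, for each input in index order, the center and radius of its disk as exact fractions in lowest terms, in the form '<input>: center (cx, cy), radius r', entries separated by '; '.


not equal: they reduce to v1: center (-1/12, 5/12), radius 1/48; v2: center (11/24, -193/336), radius 1/840; v3: center (13/28, -15/28), radius 1/84; v4: center (-1/12, 7/12), radius 1/42; v5: center (1/2, -15/28), radius 1/84; v6: center (155/336, -191/336), radius 1/1008 and v1: center (-97/180, 1/180), radius 1/405; v2: center (-101/180, -1/180), radius 1/450; v3: center (5/12, 1/12), radius 1/60; v4: center (-3/5, 0), radius 1/60; v5: center (61/144, 0), radius 1/360; v6: center (59/144, -1/144), radius 1/504

In normal form, the first expression is v1: center (-1/12, 5/12), radius 1/48; v2: center (11/24, -193/336), radius 1/840; v3: center (13/28, -15/28), radius 1/84; v4: center (-1/12, 7/12), radius 1/42; v5: center (1/2, -15/28), radius 1/84; v6: center (155/336, -191/336), radius 1/1008
In normal form, the second expression is v1: center (-97/180, 1/180), radius 1/405; v2: center (-101/180, -1/180), radius 1/450; v3: center (5/12, 1/12), radius 1/60; v4: center (-3/5, 0), radius 1/60; v5: center (61/144, 0), radius 1/360; v6: center (59/144, -1/144), radius 1/504
Distinct normal forms: not equal.


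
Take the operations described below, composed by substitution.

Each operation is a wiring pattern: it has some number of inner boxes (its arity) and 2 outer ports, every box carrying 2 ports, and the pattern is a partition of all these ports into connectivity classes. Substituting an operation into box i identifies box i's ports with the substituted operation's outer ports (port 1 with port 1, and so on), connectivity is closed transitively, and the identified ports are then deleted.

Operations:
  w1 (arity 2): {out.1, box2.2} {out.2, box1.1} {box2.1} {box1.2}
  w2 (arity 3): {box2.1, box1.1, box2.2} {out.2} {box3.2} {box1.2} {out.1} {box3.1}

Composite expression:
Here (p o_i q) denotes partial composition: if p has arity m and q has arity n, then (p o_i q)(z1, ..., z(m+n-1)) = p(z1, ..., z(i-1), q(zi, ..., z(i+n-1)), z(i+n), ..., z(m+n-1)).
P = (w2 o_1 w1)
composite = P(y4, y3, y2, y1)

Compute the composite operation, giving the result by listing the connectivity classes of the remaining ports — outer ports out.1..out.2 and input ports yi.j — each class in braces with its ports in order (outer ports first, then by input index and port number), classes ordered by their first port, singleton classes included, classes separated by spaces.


{out.1} {out.2} {y1.1} {y1.2} {y2.1, y2.2, y3.2} {y3.1} {y4.1} {y4.2}

Connectivity passes through glued w2-boundaries; trace each wire chain.
composing w1 on (y4, y3), with out.j its own outer ports: {out.1, y3.2} {out.2, y4.1} {y3.1} {y4.2}
composing w2 on (y4, y3, y2, y1), with out.j its own outer ports: {out.1} {out.2} {y1.1} {y1.2} {y2.1, y2.2, y3.2} {y3.1} {y4.1} {y4.2}
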